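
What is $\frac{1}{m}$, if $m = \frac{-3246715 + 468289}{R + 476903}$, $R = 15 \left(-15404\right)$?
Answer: $- \frac{245843}{2778426} \approx -0.088483$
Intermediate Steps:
$R = -231060$
$m = - \frac{2778426}{245843}$ ($m = \frac{-3246715 + 468289}{-231060 + 476903} = - \frac{2778426}{245843} \approx -11.302$)
$\frac{1}{m} = \frac{1}{- \frac{2778426}{245843}} = - \frac{245843}{2778426}$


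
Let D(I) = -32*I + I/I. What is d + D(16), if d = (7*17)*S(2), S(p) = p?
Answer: -273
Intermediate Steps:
d = 238 (d = (7*17)*2 = 119*2 = 238)
D(I) = 1 - 32*I (D(I) = -32*I + 1 = 1 - 32*I)
d + D(16) = 238 + (1 - 32*16) = 238 + (1 - 512) = 238 - 511 = -273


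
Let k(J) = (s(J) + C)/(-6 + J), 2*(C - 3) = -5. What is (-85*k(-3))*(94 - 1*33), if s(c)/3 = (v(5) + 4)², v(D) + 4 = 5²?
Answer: 19448935/18 ≈ 1.0805e+6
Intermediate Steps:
v(D) = 21 (v(D) = -4 + 5² = -4 + 25 = 21)
C = ½ (C = 3 + (½)*(-5) = 3 - 5/2 = ½ ≈ 0.50000)
s(c) = 1875 (s(c) = 3*(21 + 4)² = 3*25² = 3*625 = 1875)
k(J) = 3751/(2*(-6 + J)) (k(J) = (1875 + ½)/(-6 + J) = 3751/(2*(-6 + J)))
(-85*k(-3))*(94 - 1*33) = (-318835/(2*(-6 - 3)))*(94 - 1*33) = (-318835/(2*(-9)))*(94 - 33) = -318835*(-1)/(2*9)*61 = -85*(-3751/18)*61 = (318835/18)*61 = 19448935/18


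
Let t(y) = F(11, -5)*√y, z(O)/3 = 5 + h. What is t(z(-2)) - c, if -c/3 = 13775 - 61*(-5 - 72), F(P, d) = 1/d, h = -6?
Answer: 55416 - I*√3/5 ≈ 55416.0 - 0.34641*I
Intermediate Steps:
z(O) = -3 (z(O) = 3*(5 - 6) = 3*(-1) = -3)
t(y) = -√y/5 (t(y) = √y/(-5) = -√y/5)
c = -55416 (c = -3*(13775 - 61*(-5 - 72)) = -3*(13775 - 61*(-77)) = -3*(13775 - 1*(-4697)) = -3*(13775 + 4697) = -3*18472 = -55416)
t(z(-2)) - c = -I*√3/5 - 1*(-55416) = -I*√3/5 + 55416 = 55416 - I*√3/5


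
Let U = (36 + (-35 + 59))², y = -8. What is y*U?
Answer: -28800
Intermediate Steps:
U = 3600 (U = (36 + 24)² = 60² = 3600)
y*U = -8*3600 = -28800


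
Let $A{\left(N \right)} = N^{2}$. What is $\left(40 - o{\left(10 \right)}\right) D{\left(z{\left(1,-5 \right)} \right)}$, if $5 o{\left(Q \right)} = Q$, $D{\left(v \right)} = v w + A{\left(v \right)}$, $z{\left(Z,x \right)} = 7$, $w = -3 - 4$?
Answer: $0$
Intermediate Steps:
$w = -7$ ($w = -3 - 4 = -7$)
$D{\left(v \right)} = v^{2} - 7 v$ ($D{\left(v \right)} = v \left(-7\right) + v^{2} = - 7 v + v^{2} = v^{2} - 7 v$)
$o{\left(Q \right)} = \frac{Q}{5}$
$\left(40 - o{\left(10 \right)}\right) D{\left(z{\left(1,-5 \right)} \right)} = \left(40 - \frac{1}{5} \cdot 10\right) 7 \left(-7 + 7\right) = \left(40 - 2\right) 7 \cdot 0 = \left(40 - 2\right) 0 = 38 \cdot 0 = 0$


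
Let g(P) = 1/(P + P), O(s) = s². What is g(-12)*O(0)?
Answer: 0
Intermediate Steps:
g(P) = 1/(2*P)
g(-12)*O(0) = ((½)/(-12))*0² = ((½)*(-1/12))*0 = -1/24*0 = 0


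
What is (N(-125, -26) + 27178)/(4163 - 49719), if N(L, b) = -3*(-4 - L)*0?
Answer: -13589/22778 ≈ -0.59658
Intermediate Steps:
N(L, b) = 0 (N(L, b) = (12 + 3*L)*0 = 0)
(N(-125, -26) + 27178)/(4163 - 49719) = (0 + 27178)/(4163 - 49719) = 27178/(-45556) = 27178*(-1/45556) = -13589/22778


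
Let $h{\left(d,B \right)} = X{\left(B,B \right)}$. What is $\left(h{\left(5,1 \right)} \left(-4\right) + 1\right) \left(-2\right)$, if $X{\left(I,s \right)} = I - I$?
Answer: $-2$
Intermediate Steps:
$X{\left(I,s \right)} = 0$
$h{\left(d,B \right)} = 0$
$\left(h{\left(5,1 \right)} \left(-4\right) + 1\right) \left(-2\right) = \left(0 \left(-4\right) + 1\right) \left(-2\right) = \left(0 + 1\right) \left(-2\right) = 1 \left(-2\right) = -2$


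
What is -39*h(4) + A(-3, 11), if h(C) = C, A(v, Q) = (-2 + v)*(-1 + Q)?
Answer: -206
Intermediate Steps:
A(v, Q) = (-1 + Q)*(-2 + v)
-39*h(4) + A(-3, 11) = -39*4 + (2 - 1*(-3) - 2*11 + 11*(-3)) = -156 + (2 + 3 - 22 - 33) = -156 - 50 = -206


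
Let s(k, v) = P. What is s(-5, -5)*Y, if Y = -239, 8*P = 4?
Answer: -239/2 ≈ -119.50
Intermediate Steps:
P = 1/2 (P = (1/8)*4 = 1/2 ≈ 0.50000)
s(k, v) = 1/2
s(-5, -5)*Y = (1/2)*(-239) = -239/2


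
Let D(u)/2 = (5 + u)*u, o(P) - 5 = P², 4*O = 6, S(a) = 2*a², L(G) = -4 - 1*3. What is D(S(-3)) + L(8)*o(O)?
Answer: 3109/4 ≈ 777.25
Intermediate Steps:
L(G) = -7 (L(G) = -4 - 3 = -7)
O = 3/2 (O = (¼)*6 = 3/2 ≈ 1.5000)
o(P) = 5 + P²
D(u) = 2*u*(5 + u) (D(u) = 2*((5 + u)*u) = 2*(u*(5 + u)) = 2*u*(5 + u))
D(S(-3)) + L(8)*o(O) = 2*(2*(-3)²)*(5 + 2*(-3)²) - 7*(5 + (3/2)²) = 2*(2*9)*(5 + 2*9) - 7*(5 + 9/4) = 2*18*(5 + 18) - 7*29/4 = 2*18*23 - 203/4 = 828 - 203/4 = 3109/4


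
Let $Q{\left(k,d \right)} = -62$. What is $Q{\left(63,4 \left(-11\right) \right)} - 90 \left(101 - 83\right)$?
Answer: $-1682$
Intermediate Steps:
$Q{\left(63,4 \left(-11\right) \right)} - 90 \left(101 - 83\right) = -62 - 90 \left(101 - 83\right) = -62 - 1620 = -1682$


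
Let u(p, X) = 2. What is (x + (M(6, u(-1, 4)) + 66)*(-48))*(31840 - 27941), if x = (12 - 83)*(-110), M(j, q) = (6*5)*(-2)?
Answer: 29328278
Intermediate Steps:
M(j, q) = -60 (M(j, q) = 30*(-2) = -60)
x = 7810 (x = -71*(-110) = 7810)
(x + (M(6, u(-1, 4)) + 66)*(-48))*(31840 - 27941) = (7810 + (-60 + 66)*(-48))*(31840 - 27941) = (7810 + 6*(-48))*3899 = (7810 - 288)*3899 = 7522*3899 = 29328278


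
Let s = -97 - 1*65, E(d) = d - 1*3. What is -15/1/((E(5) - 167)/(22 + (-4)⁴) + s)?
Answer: 678015/278 ≈ 2438.9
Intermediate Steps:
E(d) = -3 + d (E(d) = d - 3 = -3 + d)
s = -162 (s = -97 - 65 = -162)
-15/1/((E(5) - 167)/(22 + (-4)⁴) + s) = -15/1/(((-3 + 5) - 167)/(22 + (-4)⁴) - 162) = -15/1/((2 - 167)/(22 + 256) - 162) = -15/1/(-165/278 - 162) = -15/1/(-45201/278) = -15/(-278/45201) = -45201/278*(-15) = 678015/278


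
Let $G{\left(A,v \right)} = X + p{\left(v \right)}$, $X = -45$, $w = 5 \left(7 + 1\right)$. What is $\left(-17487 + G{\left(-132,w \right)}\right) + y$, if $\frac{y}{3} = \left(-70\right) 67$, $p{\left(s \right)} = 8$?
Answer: $-31594$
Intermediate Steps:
$w = 40$ ($w = 5 \cdot 8 = 40$)
$G{\left(A,v \right)} = -37$ ($G{\left(A,v \right)} = -45 + 8 = -37$)
$y = -14070$ ($y = 3 \left(\left(-70\right) 67\right) = 3 \left(-4690\right) = -14070$)
$\left(-17487 + G{\left(-132,w \right)}\right) + y = \left(-17487 - 37\right) - 14070 = -17524 - 14070 = -31594$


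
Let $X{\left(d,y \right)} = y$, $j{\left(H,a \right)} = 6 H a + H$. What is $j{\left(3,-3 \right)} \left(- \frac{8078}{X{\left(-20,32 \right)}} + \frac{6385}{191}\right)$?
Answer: $\frac{34133739}{3056} \approx 11169.0$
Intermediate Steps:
$j{\left(H,a \right)} = H + 6 H a$ ($j{\left(H,a \right)} = 6 H a + H = H + 6 H a$)
$j{\left(3,-3 \right)} \left(- \frac{8078}{X{\left(-20,32 \right)}} + \frac{6385}{191}\right) = 3 \left(1 + 6 \left(-3\right)\right) \left(- \frac{8078}{32} + \frac{6385}{191}\right) = 3 \left(1 - 18\right) \left(\left(-8078\right) \frac{1}{32} + 6385 \cdot \frac{1}{191}\right) = 3 \left(-17\right) \left(- \frac{4039}{16} + \frac{6385}{191}\right) = \left(-51\right) \left(- \frac{669289}{3056}\right) = \frac{34133739}{3056}$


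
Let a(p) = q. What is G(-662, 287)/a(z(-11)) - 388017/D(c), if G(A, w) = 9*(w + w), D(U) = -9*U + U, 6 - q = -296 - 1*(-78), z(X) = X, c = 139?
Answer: 827325/2224 ≈ 372.00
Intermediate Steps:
q = 224 (q = 6 - (-296 - 1*(-78)) = 6 - (-296 + 78) = 6 - 1*(-218) = 6 + 218 = 224)
D(U) = -8*U
a(p) = 224
G(A, w) = 18*w (G(A, w) = 9*(2*w) = 18*w)
G(-662, 287)/a(z(-11)) - 388017/D(c) = (18*287)/224 - 388017/((-8*139)) = 5166*(1/224) - 388017/(-1112) = 369/16 - 388017*(-1/1112) = 369/16 + 388017/1112 = 827325/2224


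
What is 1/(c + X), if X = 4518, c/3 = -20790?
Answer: -1/57852 ≈ -1.7285e-5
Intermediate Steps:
c = -62370 (c = 3*(-20790) = -62370)
1/(c + X) = 1/(-62370 + 4518) = 1/(-57852) = -1/57852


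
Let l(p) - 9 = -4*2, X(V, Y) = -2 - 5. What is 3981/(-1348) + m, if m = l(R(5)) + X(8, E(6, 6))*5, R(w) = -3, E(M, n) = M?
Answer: -49813/1348 ≈ -36.953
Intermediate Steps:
X(V, Y) = -7
l(p) = 1 (l(p) = 9 - 4*2 = 9 - 8 = 1)
m = -34 (m = 1 - 7*5 = 1 - 35 = -34)
3981/(-1348) + m = 3981/(-1348) - 34 = 3981*(-1/1348) - 34 = -3981/1348 - 34 = -49813/1348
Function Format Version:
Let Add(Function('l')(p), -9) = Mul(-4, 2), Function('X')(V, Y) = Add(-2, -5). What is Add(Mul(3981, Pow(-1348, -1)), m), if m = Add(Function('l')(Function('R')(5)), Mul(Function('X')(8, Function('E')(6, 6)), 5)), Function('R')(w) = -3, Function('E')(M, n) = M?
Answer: Rational(-49813, 1348) ≈ -36.953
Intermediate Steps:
Function('X')(V, Y) = -7
Function('l')(p) = 1 (Function('l')(p) = Add(9, Mul(-4, 2)) = Add(9, -8) = 1)
m = -34 (m = Add(1, Mul(-7, 5)) = Add(1, -35) = -34)
Add(Mul(3981, Pow(-1348, -1)), m) = Add(Mul(3981, Pow(-1348, -1)), -34) = Add(Mul(3981, Rational(-1, 1348)), -34) = Add(Rational(-3981, 1348), -34) = Rational(-49813, 1348)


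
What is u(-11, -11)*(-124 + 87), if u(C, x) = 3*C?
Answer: 1221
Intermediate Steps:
u(-11, -11)*(-124 + 87) = (3*(-11))*(-124 + 87) = -33*(-37) = 1221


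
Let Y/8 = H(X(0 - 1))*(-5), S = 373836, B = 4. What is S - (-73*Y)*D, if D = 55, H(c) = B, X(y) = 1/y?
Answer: -268564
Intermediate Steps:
X(y) = 1/y
H(c) = 4
Y = -160 (Y = 8*(4*(-5)) = 8*(-20) = -160)
S - (-73*Y)*D = 373836 - (-73*(-160))*55 = 373836 - 11680*55 = 373836 - 1*642400 = 373836 - 642400 = -268564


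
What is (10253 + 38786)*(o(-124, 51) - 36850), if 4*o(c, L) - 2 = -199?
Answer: -7238009283/4 ≈ -1.8095e+9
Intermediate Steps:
o(c, L) = -197/4 (o(c, L) = ½ + (¼)*(-199) = ½ - 199/4 = -197/4)
(10253 + 38786)*(o(-124, 51) - 36850) = (10253 + 38786)*(-197/4 - 36850) = 49039*(-147597/4) = -7238009283/4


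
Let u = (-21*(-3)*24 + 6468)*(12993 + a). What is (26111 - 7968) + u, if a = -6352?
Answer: 53013323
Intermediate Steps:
u = 52995180 (u = (-21*(-3)*24 + 6468)*(12993 - 6352) = (63*24 + 6468)*6641 = (1512 + 6468)*6641 = 7980*6641 = 52995180)
(26111 - 7968) + u = (26111 - 7968) + 52995180 = 18143 + 52995180 = 53013323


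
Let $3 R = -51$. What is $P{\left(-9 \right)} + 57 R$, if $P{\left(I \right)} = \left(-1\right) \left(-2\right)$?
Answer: $-967$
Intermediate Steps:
$R = -17$ ($R = \frac{1}{3} \left(-51\right) = -17$)
$P{\left(I \right)} = 2$
$P{\left(-9 \right)} + 57 R = 2 + 57 \left(-17\right) = 2 - 969 = -967$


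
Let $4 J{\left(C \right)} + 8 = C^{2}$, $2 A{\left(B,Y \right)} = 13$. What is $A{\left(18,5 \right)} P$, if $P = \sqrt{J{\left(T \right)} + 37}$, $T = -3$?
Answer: $\frac{13 \sqrt{149}}{4} \approx 39.671$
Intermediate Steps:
$A{\left(B,Y \right)} = \frac{13}{2}$ ($A{\left(B,Y \right)} = \frac{1}{2} \cdot 13 = \frac{13}{2}$)
$J{\left(C \right)} = -2 + \frac{C^{2}}{4}$
$P = \frac{\sqrt{149}}{2}$ ($P = \sqrt{\left(-2 + \frac{\left(-3\right)^{2}}{4}\right) + 37} = \sqrt{\left(-2 + \frac{1}{4} \cdot 9\right) + 37} = \sqrt{\left(-2 + \frac{9}{4}\right) + 37} = \sqrt{\frac{1}{4} + 37} = \sqrt{\frac{149}{4}} = \frac{\sqrt{149}}{2} \approx 6.1033$)
$A{\left(18,5 \right)} P = \frac{13 \frac{\sqrt{149}}{2}}{2} = \frac{13 \sqrt{149}}{4}$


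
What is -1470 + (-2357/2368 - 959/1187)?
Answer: -4136968191/2810816 ≈ -1471.8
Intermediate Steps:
-1470 + (-2357/2368 - 959/1187) = -1470 - 5068671/2810816 = -4136968191/2810816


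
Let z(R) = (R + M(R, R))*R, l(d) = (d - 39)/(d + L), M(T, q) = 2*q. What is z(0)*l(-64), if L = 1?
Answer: 0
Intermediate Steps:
l(d) = (-39 + d)/(1 + d) (l(d) = (d - 39)/(d + 1) = (-39 + d)/(1 + d))
z(R) = 3*R² (z(R) = (R + 2*R)*R = (3*R)*R = 3*R²)
z(0)*l(-64) = (3*0²)*((-39 - 64)/(1 - 64)) = (3*0)*(-103/(-63)) = 0*(-1/63*(-103)) = 0*(103/63) = 0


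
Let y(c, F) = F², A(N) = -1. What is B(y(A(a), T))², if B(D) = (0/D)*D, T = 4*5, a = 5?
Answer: 0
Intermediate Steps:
T = 20
B(D) = 0 (B(D) = 0*D = 0)
B(y(A(a), T))² = 0² = 0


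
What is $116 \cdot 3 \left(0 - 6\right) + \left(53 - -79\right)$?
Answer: $-1956$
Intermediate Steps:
$116 \cdot 3 \left(0 - 6\right) + \left(53 - -79\right) = 116 \cdot 3 \left(-6\right) + \left(53 + 79\right) = 116 \left(-18\right) + 132 = -2088 + 132 = -1956$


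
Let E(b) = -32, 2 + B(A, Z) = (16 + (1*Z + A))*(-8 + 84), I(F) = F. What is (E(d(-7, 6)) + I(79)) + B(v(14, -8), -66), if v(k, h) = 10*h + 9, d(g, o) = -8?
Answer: -9151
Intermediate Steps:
v(k, h) = 9 + 10*h
B(A, Z) = 1214 + 76*A + 76*Z (B(A, Z) = -2 + (16 + (1*Z + A))*(-8 + 84) = -2 + (16 + (Z + A))*76 = -2 + (16 + (A + Z))*76 = -2 + (16 + A + Z)*76 = -2 + (1216 + 76*A + 76*Z) = 1214 + 76*A + 76*Z)
(E(d(-7, 6)) + I(79)) + B(v(14, -8), -66) = (-32 + 79) + (1214 + 76*(9 + 10*(-8)) + 76*(-66)) = 47 + (1214 + 76*(9 - 80) - 5016) = 47 + (1214 + 76*(-71) - 5016) = 47 + (1214 - 5396 - 5016) = 47 - 9198 = -9151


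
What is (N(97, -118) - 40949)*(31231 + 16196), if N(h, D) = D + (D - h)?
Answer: -1957881414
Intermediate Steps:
N(h, D) = -h + 2*D
(N(97, -118) - 40949)*(31231 + 16196) = ((-1*97 + 2*(-118)) - 40949)*(31231 + 16196) = ((-97 - 236) - 40949)*47427 = (-333 - 40949)*47427 = -41282*47427 = -1957881414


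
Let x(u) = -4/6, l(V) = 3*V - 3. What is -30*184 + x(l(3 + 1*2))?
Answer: -16562/3 ≈ -5520.7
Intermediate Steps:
l(V) = -3 + 3*V
x(u) = -⅔ (x(u) = -4*⅙ = -⅔)
-30*184 + x(l(3 + 1*2)) = -30*184 - ⅔ = -5520 - ⅔ = -16562/3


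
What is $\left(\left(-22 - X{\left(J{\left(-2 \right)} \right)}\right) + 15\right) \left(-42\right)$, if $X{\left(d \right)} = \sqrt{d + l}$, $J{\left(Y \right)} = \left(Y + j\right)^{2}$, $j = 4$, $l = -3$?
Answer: $336$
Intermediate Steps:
$J{\left(Y \right)} = \left(4 + Y\right)^{2}$ ($J{\left(Y \right)} = \left(Y + 4\right)^{2} = \left(4 + Y\right)^{2}$)
$X{\left(d \right)} = \sqrt{-3 + d}$ ($X{\left(d \right)} = \sqrt{d - 3} = \sqrt{-3 + d}$)
$\left(\left(-22 - X{\left(J{\left(-2 \right)} \right)}\right) + 15\right) \left(-42\right) = \left(\left(-22 - \sqrt{-3 + \left(4 - 2\right)^{2}}\right) + 15\right) \left(-42\right) = \left(\left(-22 - \sqrt{-3 + 2^{2}}\right) + 15\right) \left(-42\right) = \left(\left(-22 - \sqrt{-3 + 4}\right) + 15\right) \left(-42\right) = \left(\left(-22 - \sqrt{1}\right) + 15\right) \left(-42\right) = \left(\left(-22 - 1\right) + 15\right) \left(-42\right) = \left(-23 + 15\right) \left(-42\right) = \left(-8\right) \left(-42\right) = 336$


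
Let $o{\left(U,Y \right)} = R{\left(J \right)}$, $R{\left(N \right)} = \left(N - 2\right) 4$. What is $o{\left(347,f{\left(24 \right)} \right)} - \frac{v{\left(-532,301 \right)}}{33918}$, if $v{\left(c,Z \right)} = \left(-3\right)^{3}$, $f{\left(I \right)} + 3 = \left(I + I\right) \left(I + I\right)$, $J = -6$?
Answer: $- \frac{361783}{11306} \approx -31.999$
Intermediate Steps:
$f{\left(I \right)} = -3 + 4 I^{2}$ ($f{\left(I \right)} = -3 + \left(I + I\right) \left(I + I\right) = -3 + 2 I 2 I = -3 + 4 I^{2}$)
$R{\left(N \right)} = -8 + 4 N$ ($R{\left(N \right)} = \left(-2 + N\right) 4 = -8 + 4 N$)
$v{\left(c,Z \right)} = -27$
$o{\left(U,Y \right)} = -32$ ($o{\left(U,Y \right)} = -8 + 4 \left(-6\right) = -8 - 24 = -32$)
$o{\left(347,f{\left(24 \right)} \right)} - \frac{v{\left(-532,301 \right)}}{33918} = -32 - - \frac{27}{33918} = -32 - \left(-27\right) \frac{1}{33918} = -32 - - \frac{9}{11306} = -32 + \frac{9}{11306} = - \frac{361783}{11306}$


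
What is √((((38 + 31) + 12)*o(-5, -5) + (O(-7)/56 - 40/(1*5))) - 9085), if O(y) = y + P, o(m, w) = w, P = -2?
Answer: I*√7446558/28 ≈ 97.458*I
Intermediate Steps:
O(y) = -2 + y (O(y) = y - 2 = -2 + y)
√((((38 + 31) + 12)*o(-5, -5) + (O(-7)/56 - 40/(1*5))) - 9085) = √((((38 + 31) + 12)*(-5) + ((-2 - 7)/56 - 40/(1*5))) - 9085) = √(((69 + 12)*(-5) + (-9*1/56 - 40/5)) - 9085) = √((81*(-5) + (-9/56 - 40*⅕)) - 9085) = √((-405 + (-9/56 - 8)) - 9085) = √((-405 - 457/56) - 9085) = √(-23137/56 - 9085) = √(-531897/56) = I*√7446558/28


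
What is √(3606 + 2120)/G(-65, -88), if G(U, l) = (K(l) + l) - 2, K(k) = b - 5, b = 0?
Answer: -√5726/95 ≈ -0.79653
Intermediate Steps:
K(k) = -5 (K(k) = 0 - 5 = -5)
G(U, l) = -7 + l (G(U, l) = (-5 + l) - 2 = -7 + l)
√(3606 + 2120)/G(-65, -88) = √(3606 + 2120)/(-7 - 88) = √5726/(-95) = √5726*(-1/95) = -√5726/95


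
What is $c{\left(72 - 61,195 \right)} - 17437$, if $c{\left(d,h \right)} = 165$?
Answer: $-17272$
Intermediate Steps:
$c{\left(72 - 61,195 \right)} - 17437 = 165 - 17437 = -17272$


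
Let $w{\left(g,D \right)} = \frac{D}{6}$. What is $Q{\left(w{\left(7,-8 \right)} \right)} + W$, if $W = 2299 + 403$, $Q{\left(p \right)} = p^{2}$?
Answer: $\frac{24334}{9} \approx 2703.8$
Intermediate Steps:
$w{\left(g,D \right)} = \frac{D}{6}$ ($w{\left(g,D \right)} = D \frac{1}{6} = \frac{D}{6}$)
$W = 2702$
$Q{\left(w{\left(7,-8 \right)} \right)} + W = \left(\frac{1}{6} \left(-8\right)\right)^{2} + 2702 = \left(- \frac{4}{3}\right)^{2} + 2702 = \frac{16}{9} + 2702 = \frac{24334}{9}$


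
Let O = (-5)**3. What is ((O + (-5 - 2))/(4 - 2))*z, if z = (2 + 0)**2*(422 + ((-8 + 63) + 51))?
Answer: -139392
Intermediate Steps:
O = -125
z = 2112 (z = 2**2*(422 + (55 + 51)) = 4*(422 + 106) = 4*528 = 2112)
((O + (-5 - 2))/(4 - 2))*z = ((-125 + (-5 - 2))/(4 - 2))*2112 = ((-125 - 7)/2)*2112 = -132*1/2*2112 = -66*2112 = -139392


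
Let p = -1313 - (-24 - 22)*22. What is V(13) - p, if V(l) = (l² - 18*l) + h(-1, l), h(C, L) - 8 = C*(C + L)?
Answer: 232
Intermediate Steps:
h(C, L) = 8 + C*(C + L)
V(l) = 9 + l² - 19*l (V(l) = (l² - 18*l) + (8 + (-1)² - l) = (l² - 18*l) + (8 + 1 - l) = (l² - 18*l) + (9 - l) = 9 + l² - 19*l)
p = -301 (p = -1313 - (-46)*22 = -1313 - 1*(-1012) = -1313 + 1012 = -301)
V(13) - p = (9 + 13² - 19*13) - 1*(-301) = (9 + 169 - 247) + 301 = -69 + 301 = 232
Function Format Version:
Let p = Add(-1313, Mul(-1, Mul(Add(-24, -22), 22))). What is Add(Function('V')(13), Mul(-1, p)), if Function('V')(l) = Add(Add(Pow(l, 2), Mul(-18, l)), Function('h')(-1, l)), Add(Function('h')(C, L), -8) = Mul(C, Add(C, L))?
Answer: 232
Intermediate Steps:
Function('h')(C, L) = Add(8, Mul(C, Add(C, L)))
Function('V')(l) = Add(9, Pow(l, 2), Mul(-19, l)) (Function('V')(l) = Add(Add(Pow(l, 2), Mul(-18, l)), Add(8, Pow(-1, 2), Mul(-1, l))) = Add(Add(Pow(l, 2), Mul(-18, l)), Add(8, 1, Mul(-1, l))) = Add(Add(Pow(l, 2), Mul(-18, l)), Add(9, Mul(-1, l))) = Add(9, Pow(l, 2), Mul(-19, l)))
p = -301 (p = Add(-1313, Mul(-1, Mul(-46, 22))) = Add(-1313, Mul(-1, -1012)) = Add(-1313, 1012) = -301)
Add(Function('V')(13), Mul(-1, p)) = Add(Add(9, Pow(13, 2), Mul(-19, 13)), Mul(-1, -301)) = Add(Add(9, 169, -247), 301) = Add(-69, 301) = 232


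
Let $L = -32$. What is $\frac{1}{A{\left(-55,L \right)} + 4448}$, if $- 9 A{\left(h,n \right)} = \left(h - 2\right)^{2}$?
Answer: $\frac{1}{4087} \approx 0.00024468$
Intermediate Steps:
$A{\left(h,n \right)} = - \frac{\left(-2 + h\right)^{2}}{9}$ ($A{\left(h,n \right)} = - \frac{\left(h - 2\right)^{2}}{9} = - \frac{\left(-2 + h\right)^{2}}{9}$)
$\frac{1}{A{\left(-55,L \right)} + 4448} = \frac{1}{- \frac{\left(-2 - 55\right)^{2}}{9} + 4448} = \frac{1}{- \frac{\left(-57\right)^{2}}{9} + 4448} = \frac{1}{\left(- \frac{1}{9}\right) 3249 + 4448} = \frac{1}{-361 + 4448} = \frac{1}{4087}$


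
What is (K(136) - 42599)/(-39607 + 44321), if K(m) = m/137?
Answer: -5835927/645818 ≈ -9.0365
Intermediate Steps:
K(m) = m/137 (K(m) = m*(1/137) = m/137)
(K(136) - 42599)/(-39607 + 44321) = ((1/137)*136 - 42599)/(-39607 + 44321) = (136/137 - 42599)/4714 = -5835927/137*1/4714 = -5835927/645818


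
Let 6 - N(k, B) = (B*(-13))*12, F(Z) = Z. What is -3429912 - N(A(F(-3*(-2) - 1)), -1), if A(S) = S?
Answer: -3429762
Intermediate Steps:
N(k, B) = 6 + 156*B (N(k, B) = 6 - B*(-13)*12 = 6 - (-13*B)*12 = 6 - (-156)*B = 6 + 156*B)
-3429912 - N(A(F(-3*(-2) - 1)), -1) = -3429912 - (6 + 156*(-1)) = -3429912 - (6 - 156) = -3429912 - 1*(-150) = -3429912 + 150 = -3429762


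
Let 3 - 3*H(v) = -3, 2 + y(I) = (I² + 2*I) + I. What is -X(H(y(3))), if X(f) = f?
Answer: -2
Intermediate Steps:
y(I) = -2 + I² + 3*I (y(I) = -2 + ((I² + 2*I) + I) = -2 + (I² + 3*I) = -2 + I² + 3*I)
H(v) = 2 (H(v) = 1 - ⅓*(-3) = 1 + 1 = 2)
-X(H(y(3))) = -1*2 = -2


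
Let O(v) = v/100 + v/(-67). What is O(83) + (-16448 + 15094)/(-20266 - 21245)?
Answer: -104626829/278123700 ≈ -0.37619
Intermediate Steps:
O(v) = -33*v/6700 (O(v) = v*(1/100) + v*(-1/67) = v/100 - v/67 = -33*v/6700)
O(83) + (-16448 + 15094)/(-20266 - 21245) = -33/6700*83 + (-16448 + 15094)/(-20266 - 21245) = -2739/6700 - 1354/(-41511) = -2739/6700 - 1354*(-1/41511) = -2739/6700 + 1354/41511 = -104626829/278123700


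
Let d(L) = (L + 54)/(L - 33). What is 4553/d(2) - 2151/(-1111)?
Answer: -156689417/62216 ≈ -2518.5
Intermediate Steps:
d(L) = (54 + L)/(-33 + L)
4553/d(2) - 2151/(-1111) = 4553/(((54 + 2)/(-33 + 2))) - 2151/(-1111) = 4553/((56/(-31))) - 2151*(-1/1111) = 4553/((-1/31*56)) + 2151/1111 = 4553/(-56/31) + 2151/1111 = 4553*(-31/56) + 2151/1111 = -141143/56 + 2151/1111 = -156689417/62216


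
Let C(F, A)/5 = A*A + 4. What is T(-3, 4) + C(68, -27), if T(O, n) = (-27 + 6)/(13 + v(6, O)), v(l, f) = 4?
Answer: 62284/17 ≈ 3663.8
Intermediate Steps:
C(F, A) = 20 + 5*A**2 (C(F, A) = 5*(A*A + 4) = 5*(A**2 + 4) = 5*(4 + A**2) = 20 + 5*A**2)
T(O, n) = -21/17 (T(O, n) = (-27 + 6)/(13 + 4) = -21/17)
T(-3, 4) + C(68, -27) = -21/17 + (20 + 5*(-27)**2) = -21/17 + (20 + 5*729) = -21/17 + (20 + 3645) = -21/17 + 3665 = 62284/17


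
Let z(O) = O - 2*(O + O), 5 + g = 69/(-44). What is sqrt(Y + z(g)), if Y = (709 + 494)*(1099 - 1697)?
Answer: 3*I*sqrt(38686351)/22 ≈ 848.16*I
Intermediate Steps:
g = -289/44 (g = -5 + 69/(-44) = -5 + 69*(-1/44) = -5 - 69/44 = -289/44 ≈ -6.5682)
z(O) = -3*O (z(O) = O - 4*O = -3*O)
Y = -719394 (Y = 1203*(-598) = -719394)
sqrt(Y + z(g)) = sqrt(-719394 - 3*(-289/44)) = sqrt(-719394 + 867/44) = sqrt(-31652469/44) = 3*I*sqrt(38686351)/22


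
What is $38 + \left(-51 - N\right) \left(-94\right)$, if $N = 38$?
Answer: $8404$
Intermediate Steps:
$38 + \left(-51 - N\right) \left(-94\right) = 38 + \left(-51 - 38\right) \left(-94\right) = 38 - -8366 = 38 + 8366 = 8404$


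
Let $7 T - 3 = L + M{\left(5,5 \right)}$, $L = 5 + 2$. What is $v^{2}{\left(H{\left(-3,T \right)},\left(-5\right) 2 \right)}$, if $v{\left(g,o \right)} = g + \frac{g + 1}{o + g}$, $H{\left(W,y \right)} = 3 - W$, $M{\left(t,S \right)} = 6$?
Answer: $\frac{289}{16} \approx 18.063$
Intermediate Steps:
$L = 7$
$T = \frac{16}{7}$ ($T = \frac{3}{7} + \frac{7 + 6}{7} = \frac{3}{7} + \frac{1}{7} \cdot 13 = \frac{3}{7} + \frac{13}{7} = \frac{16}{7} \approx 2.2857$)
$v{\left(g,o \right)} = g + \frac{1 + g}{g + o}$
$v^{2}{\left(H{\left(-3,T \right)},\left(-5\right) 2 \right)} = \left(\frac{1 + \left(3 - -3\right) + \left(3 - -3\right)^{2} + \left(3 - -3\right) \left(\left(-5\right) 2\right)}{\left(3 - -3\right) - 10}\right)^{2} = \left(\frac{1 + \left(3 + 3\right) + \left(3 + 3\right)^{2} + \left(3 + 3\right) \left(-10\right)}{\left(3 + 3\right) - 10}\right)^{2} = \left(\frac{1 + 6 + 6^{2} + 6 \left(-10\right)}{6 - 10}\right)^{2} = \left(\frac{1 + 6 + 36 - 60}{-4}\right)^{2} = \left(\left(- \frac{1}{4}\right) \left(-17\right)\right)^{2} = \left(\frac{17}{4}\right)^{2} = \frac{289}{16}$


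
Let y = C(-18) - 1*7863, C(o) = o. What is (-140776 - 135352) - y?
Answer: -268247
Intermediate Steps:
y = -7881 (y = -18 - 1*7863 = -18 - 7863 = -7881)
(-140776 - 135352) - y = (-140776 - 135352) - 1*(-7881) = -276128 + 7881 = -268247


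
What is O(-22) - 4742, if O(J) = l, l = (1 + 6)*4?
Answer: -4714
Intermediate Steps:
l = 28 (l = 7*4 = 28)
O(J) = 28
O(-22) - 4742 = 28 - 4742 = -4714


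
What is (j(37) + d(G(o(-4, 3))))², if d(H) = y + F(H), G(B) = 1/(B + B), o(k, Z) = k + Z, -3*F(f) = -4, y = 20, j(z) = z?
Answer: 30625/9 ≈ 3402.8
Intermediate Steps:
F(f) = 4/3 (F(f) = -⅓*(-4) = 4/3)
o(k, Z) = Z + k
G(B) = 1/(2*B)
d(H) = 64/3 (d(H) = 20 + 4/3 = 64/3)
(j(37) + d(G(o(-4, 3))))² = (37 + 64/3)² = (175/3)² = 30625/9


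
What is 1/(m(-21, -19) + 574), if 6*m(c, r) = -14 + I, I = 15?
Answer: 6/3445 ≈ 0.0017417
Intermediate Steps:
m(c, r) = ⅙ (m(c, r) = (-14 + 15)/6 = (⅙)*1 = ⅙)
1/(m(-21, -19) + 574) = 1/(⅙ + 574) = 1/(3445/6) = 6/3445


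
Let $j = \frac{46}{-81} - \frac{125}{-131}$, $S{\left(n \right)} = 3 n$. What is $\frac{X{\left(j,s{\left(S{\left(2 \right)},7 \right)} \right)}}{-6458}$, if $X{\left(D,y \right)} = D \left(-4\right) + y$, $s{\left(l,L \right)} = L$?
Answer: $- \frac{57881}{68525838} \approx -0.00084466$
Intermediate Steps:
$j = \frac{4099}{10611}$ ($j = 46 \left(- \frac{1}{81}\right) - - \frac{125}{131} = - \frac{46}{81} + \frac{125}{131} = \frac{4099}{10611} \approx 0.3863$)
$X{\left(D,y \right)} = y - 4 D$ ($X{\left(D,y \right)} = - 4 D + y = y - 4 D$)
$\frac{X{\left(j,s{\left(S{\left(2 \right)},7 \right)} \right)}}{-6458} = \frac{7 - \frac{16396}{10611}}{-6458} = \left(7 - \frac{16396}{10611}\right) \left(- \frac{1}{6458}\right) = \frac{57881}{10611} \left(- \frac{1}{6458}\right) = - \frac{57881}{68525838}$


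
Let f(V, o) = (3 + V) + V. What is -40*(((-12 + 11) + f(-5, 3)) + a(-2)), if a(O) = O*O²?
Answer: 640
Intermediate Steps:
f(V, o) = 3 + 2*V
a(O) = O³
-40*(((-12 + 11) + f(-5, 3)) + a(-2)) = -40*(((-12 + 11) + (3 + 2*(-5))) + (-2)³) = -40*((-1 + (3 - 10)) - 8) = -40*((-1 - 7) - 8) = -40*(-8 - 8) = -40*(-16) = 640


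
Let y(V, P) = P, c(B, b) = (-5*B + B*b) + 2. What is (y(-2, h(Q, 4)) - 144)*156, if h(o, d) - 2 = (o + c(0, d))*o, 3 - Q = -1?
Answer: -18408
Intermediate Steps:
Q = 4 (Q = 3 - 1*(-1) = 3 + 1 = 4)
c(B, b) = 2 - 5*B + B*b
h(o, d) = 2 + o*(2 + o) (h(o, d) = 2 + (o + (2 - 5*0 + 0*d))*o = 2 + (o + (2 + 0 + 0))*o = 2 + (o + 2)*o = 2 + (2 + o)*o = 2 + o*(2 + o))
(y(-2, h(Q, 4)) - 144)*156 = ((2 + 4² + 2*4) - 144)*156 = ((2 + 16 + 8) - 144)*156 = (26 - 144)*156 = -118*156 = -18408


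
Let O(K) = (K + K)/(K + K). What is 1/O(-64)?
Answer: 1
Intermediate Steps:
O(K) = 1 (O(K) = (2*K)/((2*K)) = (2*K)*(1/(2*K)) = 1)
1/O(-64) = 1/1 = 1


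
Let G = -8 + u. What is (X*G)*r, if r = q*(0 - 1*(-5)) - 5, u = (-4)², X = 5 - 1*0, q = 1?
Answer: 0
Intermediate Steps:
X = 5 (X = 5 + 0 = 5)
u = 16
r = 0 (r = 1*(0 - 1*(-5)) - 5 = 1*(0 + 5) - 5 = 1*5 - 5 = 5 - 5 = 0)
G = 8 (G = -8 + 16 = 8)
(X*G)*r = (5*8)*0 = 40*0 = 0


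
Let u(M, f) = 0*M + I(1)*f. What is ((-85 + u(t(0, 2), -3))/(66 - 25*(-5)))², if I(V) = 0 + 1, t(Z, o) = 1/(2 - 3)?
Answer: 7744/36481 ≈ 0.21227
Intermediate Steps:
t(Z, o) = -1 (t(Z, o) = 1/(-1) = -1)
I(V) = 1
u(M, f) = f (u(M, f) = 0*M + 1*f = 0 + f = f)
((-85 + u(t(0, 2), -3))/(66 - 25*(-5)))² = ((-85 - 3)/(66 - 25*(-5)))² = (-88/(66 + 125))² = (-88/191)² = 7744/36481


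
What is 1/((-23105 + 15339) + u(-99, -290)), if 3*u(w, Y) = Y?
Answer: -3/23588 ≈ -0.00012718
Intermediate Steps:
u(w, Y) = Y/3
1/((-23105 + 15339) + u(-99, -290)) = 1/((-23105 + 15339) + (⅓)*(-290)) = 1/(-7766 - 290/3) = 1/(-23588/3) = -3/23588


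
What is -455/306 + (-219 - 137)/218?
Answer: -104063/33354 ≈ -3.1200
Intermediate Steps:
-455/306 + (-219 - 137)/218 = -455*1/306 - 356*1/218 = -455/306 - 178/109 = -104063/33354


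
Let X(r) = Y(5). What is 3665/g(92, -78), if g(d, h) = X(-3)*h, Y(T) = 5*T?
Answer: -733/390 ≈ -1.8795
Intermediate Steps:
X(r) = 25 (X(r) = 5*5 = 25)
g(d, h) = 25*h
3665/g(92, -78) = 3665/((25*(-78))) = 3665/(-1950) = 3665*(-1/1950) = -733/390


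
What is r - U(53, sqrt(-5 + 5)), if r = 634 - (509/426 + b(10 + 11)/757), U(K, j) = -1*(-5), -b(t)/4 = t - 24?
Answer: 202450753/322482 ≈ 627.79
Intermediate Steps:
b(t) = 96 - 4*t (b(t) = -4*(t - 24) = -4*(-24 + t) = 96 - 4*t)
U(K, j) = 5
r = 204063163/322482 (r = 634 - (509/426 + (96 - 4*(10 + 11))/757) = 634 - (509*(1/426) + (96 - 4*21)*(1/757)) = 634 - (509/426 + (96 - 84)*(1/757)) = 634 - (509/426 + 12*(1/757)) = 634 - (509/426 + 12/757) = 634 - 1*390425/322482 = 634 - 390425/322482 = 204063163/322482 ≈ 632.79)
r - U(53, sqrt(-5 + 5)) = 204063163/322482 - 1*5 = 204063163/322482 - 5 = 202450753/322482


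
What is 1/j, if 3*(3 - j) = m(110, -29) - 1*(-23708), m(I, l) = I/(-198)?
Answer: -27/213286 ≈ -0.00012659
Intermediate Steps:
m(I, l) = -I/198 (m(I, l) = I*(-1/198) = -I/198)
j = -213286/27 (j = 3 - (-1/198*110 - 1*(-23708))/3 = 3 - (-5/9 + 23708)/3 = 3 - 1/3*213367/9 = 3 - 213367/27 = -213286/27 ≈ -7899.5)
1/j = 1/(-213286/27) = -27/213286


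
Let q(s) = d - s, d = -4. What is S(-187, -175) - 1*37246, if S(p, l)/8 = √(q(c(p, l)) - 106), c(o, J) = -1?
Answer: -37246 + 8*I*√109 ≈ -37246.0 + 83.522*I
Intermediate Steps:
q(s) = -4 - s
S(p, l) = 8*I*√109 (S(p, l) = 8*√((-4 - 1*(-1)) - 106) = 8*√((-4 + 1) - 106) = 8*√(-3 - 106) = 8*√(-109) = 8*(I*√109) = 8*I*√109)
S(-187, -175) - 1*37246 = 8*I*√109 - 1*37246 = 8*I*√109 - 37246 = -37246 + 8*I*√109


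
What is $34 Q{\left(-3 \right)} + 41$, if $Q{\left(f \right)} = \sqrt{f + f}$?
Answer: $41 + 34 i \sqrt{6} \approx 41.0 + 83.283 i$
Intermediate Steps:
$Q{\left(f \right)} = \sqrt{2} \sqrt{f}$ ($Q{\left(f \right)} = \sqrt{2 f} = \sqrt{2} \sqrt{f}$)
$34 Q{\left(-3 \right)} + 41 = 34 \sqrt{2} \sqrt{-3} + 41 = 34 \sqrt{2} i \sqrt{3} + 41 = 34 i \sqrt{6} + 41 = 41 + 34 i \sqrt{6}$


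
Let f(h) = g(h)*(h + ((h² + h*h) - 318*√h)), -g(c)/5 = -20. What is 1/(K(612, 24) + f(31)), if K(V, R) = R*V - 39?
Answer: 69983/4243380867 + 10600*√31/4243380867 ≈ 3.0401e-5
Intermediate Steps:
K(V, R) = -39 + R*V
g(c) = 100 (g(c) = -5*(-20) = 100)
f(h) = -31800*√h + 100*h + 200*h² (f(h) = 100*(h + ((h² + h*h) - 318*√h)) = 100*(h + ((h² + h²) - 318*√h)) = 100*(h + (2*h² - 318*√h)) = 100*(h + (-318*√h + 2*h²)) = 100*(h - 318*√h + 2*h²) = -31800*√h + 100*h + 200*h²)
1/(K(612, 24) + f(31)) = 1/((-39 + 24*612) + (-31800*√31 + 100*31 + 200*31²)) = 1/((-39 + 14688) + (-31800*√31 + 3100 + 200*961)) = 1/(14649 + (-31800*√31 + 3100 + 192200)) = 1/(14649 + (195300 - 31800*√31)) = 1/(209949 - 31800*√31)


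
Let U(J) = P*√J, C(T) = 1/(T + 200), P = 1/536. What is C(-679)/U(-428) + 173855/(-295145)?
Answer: -34771/59029 + 268*I*√107/51253 ≈ -0.58905 + 0.054089*I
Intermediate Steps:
P = 1/536 ≈ 0.0018657
C(T) = 1/(200 + T)
U(J) = √J/536
C(-679)/U(-428) + 173855/(-295145) = 1/((200 - 679)*((√(-428)/536))) + 173855/(-295145) = 1/((-479)*(((2*I*√107)/536))) + 173855*(-1/295145) = -(-268*I*√107/107)/479 - 34771/59029 = -(-268)*I*√107/51253 - 34771/59029 = 268*I*√107/51253 - 34771/59029 = -34771/59029 + 268*I*√107/51253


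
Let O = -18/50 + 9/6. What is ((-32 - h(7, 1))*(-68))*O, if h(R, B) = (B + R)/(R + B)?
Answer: 63954/25 ≈ 2558.2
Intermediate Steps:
h(R, B) = 1 (h(R, B) = (B + R)/(B + R) = 1)
O = 57/50 (O = -18*1/50 + 9*(1/6) = -9/25 + 3/2 = 57/50 ≈ 1.1400)
((-32 - h(7, 1))*(-68))*O = ((-32 - 1*1)*(-68))*(57/50) = ((-32 - 1)*(-68))*(57/50) = -33*(-68)*(57/50) = 2244*(57/50) = 63954/25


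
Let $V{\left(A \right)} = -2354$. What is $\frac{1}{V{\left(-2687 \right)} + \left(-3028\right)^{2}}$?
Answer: $\frac{1}{9166430} \approx 1.0909 \cdot 10^{-7}$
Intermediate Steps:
$\frac{1}{V{\left(-2687 \right)} + \left(-3028\right)^{2}} = \frac{1}{-2354 + \left(-3028\right)^{2}} = \frac{1}{-2354 + 9168784} = \frac{1}{9166430}$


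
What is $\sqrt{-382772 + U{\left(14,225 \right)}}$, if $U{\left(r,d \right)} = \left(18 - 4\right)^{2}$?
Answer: $4 i \sqrt{23911} \approx 618.53 i$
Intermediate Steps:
$U{\left(r,d \right)} = 196$ ($U{\left(r,d \right)} = 14^{2} = 196$)
$\sqrt{-382772 + U{\left(14,225 \right)}} = \sqrt{-382772 + 196} = \sqrt{-382576} = 4 i \sqrt{23911}$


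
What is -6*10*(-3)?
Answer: 180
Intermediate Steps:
-6*10*(-3) = -60*(-3) = 180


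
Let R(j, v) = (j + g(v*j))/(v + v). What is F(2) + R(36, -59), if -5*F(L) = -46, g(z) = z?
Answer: 7934/295 ≈ 26.895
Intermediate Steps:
F(L) = 46/5 (F(L) = -⅕*(-46) = 46/5)
R(j, v) = (j + j*v)/(2*v) (R(j, v) = (j + v*j)/(v + v) = (j + j*v)/((2*v)) = (j + j*v)*(1/(2*v)) = (j + j*v)/(2*v))
F(2) + R(36, -59) = 46/5 + (½)*36*(1 - 59)/(-59) = 46/5 + (½)*36*(-1/59)*(-58) = 46/5 + 1044/59 = 7934/295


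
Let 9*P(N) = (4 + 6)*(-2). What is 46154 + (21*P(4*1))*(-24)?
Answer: 47274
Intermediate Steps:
P(N) = -20/9 (P(N) = ((4 + 6)*(-2))/9 = (10*(-2))/9 = (⅑)*(-20) = -20/9)
46154 + (21*P(4*1))*(-24) = 46154 + (21*(-20/9))*(-24) = 46154 - 140/3*(-24) = 46154 + 1120 = 47274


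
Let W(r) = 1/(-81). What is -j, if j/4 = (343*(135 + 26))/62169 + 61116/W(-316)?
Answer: 53523671948/2703 ≈ 1.9802e+7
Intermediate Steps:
W(r) = -1/81
j = -53523671948/2703 (j = 4*((343*(135 + 26))/62169 + 61116/(-1/81)) = 4*((343*161)*(1/62169) + 61116*(-81)) = 4*(55223*(1/62169) - 4950396) = 4*(2401/2703 - 4950396) = 4*(-13380917987/2703) = -53523671948/2703 ≈ -1.9802e+7)
-j = -1*(-53523671948/2703) = 53523671948/2703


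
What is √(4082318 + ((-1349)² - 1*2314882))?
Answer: √3587237 ≈ 1894.0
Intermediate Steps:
√(4082318 + ((-1349)² - 1*2314882)) = √(4082318 + (1819801 - 2314882)) = √(4082318 - 495081) = √3587237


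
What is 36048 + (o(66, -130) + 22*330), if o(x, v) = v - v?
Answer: 43308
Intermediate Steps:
o(x, v) = 0
36048 + (o(66, -130) + 22*330) = 36048 + (0 + 22*330) = 36048 + (0 + 7260) = 36048 + 7260 = 43308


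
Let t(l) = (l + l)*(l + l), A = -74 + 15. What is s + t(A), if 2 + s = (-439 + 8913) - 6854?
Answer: 15542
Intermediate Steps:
A = -59
t(l) = 4*l² (t(l) = (2*l)*(2*l) = 4*l²)
s = 1618 (s = -2 + ((-439 + 8913) - 6854) = -2 + (8474 - 6854) = -2 + 1620 = 1618)
s + t(A) = 1618 + 4*(-59)² = 1618 + 4*3481 = 1618 + 13924 = 15542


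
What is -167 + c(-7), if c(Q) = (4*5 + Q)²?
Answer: 2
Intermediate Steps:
c(Q) = (20 + Q)²
-167 + c(-7) = -167 + (20 - 7)² = -167 + 13² = -167 + 169 = 2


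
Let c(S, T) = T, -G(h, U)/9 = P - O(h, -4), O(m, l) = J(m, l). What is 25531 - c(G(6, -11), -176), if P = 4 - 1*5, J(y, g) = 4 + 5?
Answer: 25707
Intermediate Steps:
J(y, g) = 9
O(m, l) = 9
P = -1 (P = 4 - 5 = -1)
G(h, U) = 90 (G(h, U) = -9*(-1 - 1*9) = -9*(-1 - 9) = -9*(-10) = 90)
25531 - c(G(6, -11), -176) = 25531 - 1*(-176) = 25531 + 176 = 25707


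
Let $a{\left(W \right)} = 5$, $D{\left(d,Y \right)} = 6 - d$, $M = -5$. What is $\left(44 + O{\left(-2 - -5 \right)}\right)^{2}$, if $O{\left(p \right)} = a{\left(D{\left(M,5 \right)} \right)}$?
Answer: $2401$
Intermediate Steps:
$O{\left(p \right)} = 5$
$\left(44 + O{\left(-2 - -5 \right)}\right)^{2} = \left(44 + 5\right)^{2} = 49^{2} = 2401$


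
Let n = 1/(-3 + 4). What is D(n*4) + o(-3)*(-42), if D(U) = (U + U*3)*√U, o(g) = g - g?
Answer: 32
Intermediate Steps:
o(g) = 0
n = 1 (n = 1/1 = 1)
D(U) = 4*U^(3/2) (D(U) = (U + 3*U)*√U = (4*U)*√U = 4*U^(3/2))
D(n*4) + o(-3)*(-42) = 4*(1*4)^(3/2) + 0*(-42) = 4*4^(3/2) + 0 = 4*8 + 0 = 32 + 0 = 32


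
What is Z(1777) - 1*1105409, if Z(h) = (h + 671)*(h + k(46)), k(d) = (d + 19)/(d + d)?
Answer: 74667581/23 ≈ 3.2464e+6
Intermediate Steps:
k(d) = (19 + d)/(2*d) (k(d) = (19 + d)/((2*d)) = (19 + d)*(1/(2*d)) = (19 + d)/(2*d))
Z(h) = (671 + h)*(65/92 + h) (Z(h) = (h + 671)*(h + (½)*(19 + 46)/46) = (671 + h)*(h + (½)*(1/46)*65) = (671 + h)*(h + 65/92) = (671 + h)*(65/92 + h))
Z(1777) - 1*1105409 = (43615/92 + 1777² + (61797/92)*1777) - 1*1105409 = (43615/92 + 3157729 + 109813269/92) - 1105409 = 100091988/23 - 1105409 = 74667581/23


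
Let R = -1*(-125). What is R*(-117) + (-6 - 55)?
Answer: -14686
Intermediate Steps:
R = 125
R*(-117) + (-6 - 55) = 125*(-117) + (-6 - 55) = -14625 - 61 = -14686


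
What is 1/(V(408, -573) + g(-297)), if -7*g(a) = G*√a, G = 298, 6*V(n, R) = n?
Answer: 833/6650341 + 3129*I*√33/13300682 ≈ 0.00012526 + 0.0013514*I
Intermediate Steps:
V(n, R) = n/6
g(a) = -298*√a/7
1/(V(408, -573) + g(-297)) = 1/((⅙)*408 - 894*I*√33/7) = 1/(68 - 894*I*√33/7)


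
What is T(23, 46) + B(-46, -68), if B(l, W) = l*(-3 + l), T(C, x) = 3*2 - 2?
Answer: 2258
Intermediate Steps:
T(C, x) = 4 (T(C, x) = 6 - 2 = 4)
T(23, 46) + B(-46, -68) = 4 - 46*(-3 - 46) = 4 - 46*(-49) = 4 + 2254 = 2258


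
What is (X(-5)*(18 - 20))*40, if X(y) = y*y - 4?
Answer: -1680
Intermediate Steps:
X(y) = -4 + y² (X(y) = y² - 4 = -4 + y²)
(X(-5)*(18 - 20))*40 = ((-4 + (-5)²)*(18 - 20))*40 = ((-4 + 25)*(-2))*40 = (21*(-2))*40 = -42*40 = -1680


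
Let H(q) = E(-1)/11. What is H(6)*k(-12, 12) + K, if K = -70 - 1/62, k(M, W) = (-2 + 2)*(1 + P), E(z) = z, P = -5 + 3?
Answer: -4341/62 ≈ -70.016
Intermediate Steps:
P = -2
k(M, W) = 0 (k(M, W) = (-2 + 2)*(1 - 2) = 0*(-1) = 0)
H(q) = -1/11
K = -4341/62 (K = -70 - 1*1/62 = -70 - 1/62 = -4341/62 ≈ -70.016)
H(6)*k(-12, 12) + K = -1/11*0 - 4341/62 = 0 - 4341/62 = -4341/62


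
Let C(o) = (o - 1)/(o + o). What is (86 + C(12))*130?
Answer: 134875/12 ≈ 11240.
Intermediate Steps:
C(o) = (-1 + o)/(2*o) (C(o) = (-1 + o)/((2*o)) = (-1 + o)*(1/(2*o)) = (-1 + o)/(2*o))
(86 + C(12))*130 = (86 + (1/2)*(-1 + 12)/12)*130 = (86 + (1/2)*(1/12)*11)*130 = (86 + 11/24)*130 = (2075/24)*130 = 134875/12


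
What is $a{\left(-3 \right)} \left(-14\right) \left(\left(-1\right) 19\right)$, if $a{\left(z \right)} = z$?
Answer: $-798$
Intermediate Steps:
$a{\left(-3 \right)} \left(-14\right) \left(\left(-1\right) 19\right) = \left(-3\right) \left(-14\right) \left(\left(-1\right) 19\right) = 42 \left(-19\right) = -798$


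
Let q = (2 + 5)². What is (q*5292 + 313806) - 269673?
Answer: 303441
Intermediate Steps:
q = 49 (q = 7² = 49)
(q*5292 + 313806) - 269673 = (49*5292 + 313806) - 269673 = (259308 + 313806) - 269673 = 573114 - 269673 = 303441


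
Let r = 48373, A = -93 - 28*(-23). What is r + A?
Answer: 48924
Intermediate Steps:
A = 551 (A = -93 + 644 = 551)
r + A = 48373 + 551 = 48924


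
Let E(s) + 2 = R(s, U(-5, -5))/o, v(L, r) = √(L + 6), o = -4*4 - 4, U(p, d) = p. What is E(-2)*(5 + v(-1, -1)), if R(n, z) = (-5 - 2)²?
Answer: -89/4 - 89*√5/20 ≈ -32.201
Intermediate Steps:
R(n, z) = 49 (R(n, z) = (-7)² = 49)
o = -20 (o = -16 - 4 = -20)
v(L, r) = √(6 + L)
E(s) = -89/20 (E(s) = -2 + 49/(-20) = -2 + 49*(-1/20) = -2 - 49/20 = -89/20)
E(-2)*(5 + v(-1, -1)) = -89*(5 + √(6 - 1))/20 = -89*(5 + √5)/20 = -89/4 - 89*√5/20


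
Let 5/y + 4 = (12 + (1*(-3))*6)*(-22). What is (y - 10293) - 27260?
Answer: -4806779/128 ≈ -37553.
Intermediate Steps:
y = 5/128 (y = 5/(-4 + (12 + (1*(-3))*6)*(-22)) = 5/(-4 + (12 - 3*6)*(-22)) = 5/(-4 + (12 - 18)*(-22)) = 5/(-4 - 6*(-22)) = 5/(-4 + 132) = 5/128 ≈ 0.039063)
(y - 10293) - 27260 = (5/128 - 10293) - 27260 = -1317499/128 - 27260 = -4806779/128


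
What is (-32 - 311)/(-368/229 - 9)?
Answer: 11221/347 ≈ 32.337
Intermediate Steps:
(-32 - 311)/(-368/229 - 9) = -343/(-368*1/229 - 9) = -343/(-368/229 - 9) = -343/(-2429/229) = -343*(-229/2429) = 11221/347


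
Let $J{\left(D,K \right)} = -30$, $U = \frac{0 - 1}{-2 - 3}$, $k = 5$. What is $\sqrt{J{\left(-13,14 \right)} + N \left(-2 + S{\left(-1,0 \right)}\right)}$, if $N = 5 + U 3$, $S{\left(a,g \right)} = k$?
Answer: $\frac{i \sqrt{330}}{5} \approx 3.6332 i$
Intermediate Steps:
$U = \frac{1}{5}$ ($U = - \frac{1}{-5} = \left(-1\right) \left(- \frac{1}{5}\right) = \frac{1}{5} \approx 0.2$)
$S{\left(a,g \right)} = 5$
$N = \frac{28}{5}$ ($N = 5 + \frac{1}{5} \cdot 3 = 5 + \frac{3}{5} = \frac{28}{5} \approx 5.6$)
$\sqrt{J{\left(-13,14 \right)} + N \left(-2 + S{\left(-1,0 \right)}\right)} = \sqrt{-30 + \frac{28 \left(-2 + 5\right)}{5}} = \sqrt{-30 + \frac{28}{5} \cdot 3} = \sqrt{-30 + \frac{84}{5}} = \sqrt{- \frac{66}{5}} = \frac{i \sqrt{330}}{5}$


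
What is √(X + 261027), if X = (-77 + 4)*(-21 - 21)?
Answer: √264093 ≈ 513.90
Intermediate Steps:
X = 3066 (X = -73*(-42) = 3066)
√(X + 261027) = √(3066 + 261027) = √264093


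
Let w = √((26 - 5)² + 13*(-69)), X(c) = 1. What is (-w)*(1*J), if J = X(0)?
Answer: -2*I*√114 ≈ -21.354*I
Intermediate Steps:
J = 1
w = 2*I*√114 (w = √(21² - 897) = √(441 - 897) = √(-456) = 2*I*√114 ≈ 21.354*I)
(-w)*(1*J) = (-2*I*√114)*(1*1) = -2*I*√114*1 = -2*I*√114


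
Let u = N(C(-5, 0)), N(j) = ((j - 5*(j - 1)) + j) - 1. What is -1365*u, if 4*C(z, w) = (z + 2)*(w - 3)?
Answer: 15015/4 ≈ 3753.8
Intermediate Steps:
C(z, w) = (-3 + w)*(2 + z)/4 (C(z, w) = ((z + 2)*(w - 3))/4 = ((2 + z)*(-3 + w))/4 = ((-3 + w)*(2 + z))/4 = (-3 + w)*(2 + z)/4)
N(j) = 4 - 3*j (N(j) = ((j - 5*(-1 + j)) + j) - 1 = ((j + (5 - 5*j)) + j) - 1 = ((5 - 4*j) + j) - 1 = (5 - 3*j) - 1 = 4 - 3*j)
u = -11/4 (u = 4 - 3*(-3/2 + (½)*0 - ¾*(-5) + (¼)*0*(-5)) = 4 - 3*(-3/2 + 0 + 15/4 + 0) = 4 - 3*9/4 = 4 - 27/4 = -11/4 ≈ -2.7500)
-1365*u = -1365*(-11/4) = 15015/4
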